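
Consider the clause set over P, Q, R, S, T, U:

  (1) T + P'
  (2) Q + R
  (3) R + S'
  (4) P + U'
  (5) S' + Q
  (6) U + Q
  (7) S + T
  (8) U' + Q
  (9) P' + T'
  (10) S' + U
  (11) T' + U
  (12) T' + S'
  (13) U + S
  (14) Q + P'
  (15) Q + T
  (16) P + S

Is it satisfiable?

Try T = 1.
The clause (P') is unit, so P = 0.
The clause (U') is unit, so U = 0.
Now (U) is unsatisfied and unit — conflict.
That branch fails; take T = 0 instead.
The clause (P') is unit, so P = 0.
The clause (U') is unit, so U = 0.
The clause (Q) is unit, so Q = 1.
The clause (S) is unit, so S = 1.
Now (S') is unsatisfied and unit — conflict.
Both values of T lead to a conflict.
No assignment satisfies every clause.

Unsatisfiable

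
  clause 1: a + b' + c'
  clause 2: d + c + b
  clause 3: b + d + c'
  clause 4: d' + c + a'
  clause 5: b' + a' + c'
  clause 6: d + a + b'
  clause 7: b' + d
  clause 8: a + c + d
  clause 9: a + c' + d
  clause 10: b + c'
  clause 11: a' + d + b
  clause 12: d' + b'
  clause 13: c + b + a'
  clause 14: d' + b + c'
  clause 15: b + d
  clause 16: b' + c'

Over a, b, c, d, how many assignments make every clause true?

There are 2^4 = 16 truth assignments over (a, b, c, d).
Check each against the 16 clauses (columns in the order a, b, c, d):
  F F F F  ✗ fails (d + c + b)
  F F F T  ✓ satisfies all
  F F T F  ✗ fails (b + d + c')
  F F T T  ✗ fails (b + c')
  F T F F  ✗ fails (d + a + b')
  F T F T  ✗ fails (d' + b')
  F T T F  ✗ fails (a + b' + c')
  F T T T  ✗ fails (a + b' + c')
  T F F F  ✗ fails (d + c + b)
  T F F T  ✗ fails (d' + c + a')
  T F T F  ✗ fails (b + d + c')
  T F T T  ✗ fails (b + c')
  T T F F  ✗ fails (b' + d)
  T T F T  ✗ fails (d' + c + a')
  T T T F  ✗ fails (b' + a' + c')
  T T T T  ✗ fails (b' + a' + c')
1 of the 16 rows is a model.

1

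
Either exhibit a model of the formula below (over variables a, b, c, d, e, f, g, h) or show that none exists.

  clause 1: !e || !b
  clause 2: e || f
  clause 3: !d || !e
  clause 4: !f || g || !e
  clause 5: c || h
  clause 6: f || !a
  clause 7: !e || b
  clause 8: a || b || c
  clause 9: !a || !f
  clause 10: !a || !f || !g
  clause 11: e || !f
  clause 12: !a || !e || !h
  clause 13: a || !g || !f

Case e = false:
The clause (f) is unit, so f = true.
But (!f) is also a unit clause — contradiction.
Undo e and try e = true.
The clause (!b) is unit, so b = false.
But (b) is also a unit clause — contradiction.
Either choice for e ends in contradiction.

UNSATISFIABLE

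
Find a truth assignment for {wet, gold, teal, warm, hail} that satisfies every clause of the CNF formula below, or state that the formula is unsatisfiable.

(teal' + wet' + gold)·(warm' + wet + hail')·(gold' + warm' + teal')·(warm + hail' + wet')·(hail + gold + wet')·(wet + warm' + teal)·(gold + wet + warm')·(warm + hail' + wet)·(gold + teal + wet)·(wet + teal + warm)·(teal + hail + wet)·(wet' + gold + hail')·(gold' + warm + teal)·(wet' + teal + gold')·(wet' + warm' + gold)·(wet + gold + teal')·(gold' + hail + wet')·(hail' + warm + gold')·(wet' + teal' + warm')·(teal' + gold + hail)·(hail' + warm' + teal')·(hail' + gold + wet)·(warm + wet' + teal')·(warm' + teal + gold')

Suppose teal = 1.
Suppose wet = 0.
The clause (gold) is unit, so gold = 1.
The clause (warm') is unit, so warm = 0.
The clause (hail') is unit, so hail = 0.
Every clause now holds.

wet ↦ 0,  gold ↦ 1,  teal ↦ 1,  warm ↦ 0,  hail ↦ 0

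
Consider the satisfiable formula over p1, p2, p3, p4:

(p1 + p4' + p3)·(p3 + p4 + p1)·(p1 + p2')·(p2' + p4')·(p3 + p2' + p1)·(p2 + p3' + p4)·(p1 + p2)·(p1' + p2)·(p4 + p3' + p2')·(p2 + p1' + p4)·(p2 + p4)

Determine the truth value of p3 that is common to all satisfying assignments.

Suppose p3 = 1.
Branch on p1: set p1 = 1.
The clause (p2) is unit, so p2 = 1.
The clause (p4') is unit, so p4 = 0.
But (p4) is also a unit clause — contradiction.
Undo p1 and try p1 = 0.
The clause (p2') is unit, so p2 = 0.
But (p2) is also a unit clause — contradiction.
Either choice for p1 ends in contradiction.
So every satisfying assignment has p3 = False.

False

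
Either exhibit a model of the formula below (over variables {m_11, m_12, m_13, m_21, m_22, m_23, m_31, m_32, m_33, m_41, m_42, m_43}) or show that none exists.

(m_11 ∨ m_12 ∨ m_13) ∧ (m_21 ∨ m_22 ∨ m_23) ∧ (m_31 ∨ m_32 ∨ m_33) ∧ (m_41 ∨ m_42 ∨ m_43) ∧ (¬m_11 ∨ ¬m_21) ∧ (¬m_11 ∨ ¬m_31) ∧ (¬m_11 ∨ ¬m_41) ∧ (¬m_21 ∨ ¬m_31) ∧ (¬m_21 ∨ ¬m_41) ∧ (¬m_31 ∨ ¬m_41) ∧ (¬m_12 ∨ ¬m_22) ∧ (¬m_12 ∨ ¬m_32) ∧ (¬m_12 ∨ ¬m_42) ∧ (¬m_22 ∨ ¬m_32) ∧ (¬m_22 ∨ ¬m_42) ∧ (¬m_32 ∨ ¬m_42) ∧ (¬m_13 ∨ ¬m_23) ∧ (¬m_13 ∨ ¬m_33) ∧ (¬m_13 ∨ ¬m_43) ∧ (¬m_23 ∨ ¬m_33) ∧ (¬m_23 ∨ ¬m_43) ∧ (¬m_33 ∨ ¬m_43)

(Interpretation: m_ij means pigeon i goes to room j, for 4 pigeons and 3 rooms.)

UNSATISFIABLE

Suppose m_11 = False.
Suppose m_12 = True.
(¬m_22) alone gives m_22 = False.
(¬m_32) alone gives m_32 = False.
(¬m_42) alone gives m_42 = False.
Suppose m_21 = True.
(¬m_31) alone gives m_31 = False.
(m_33) alone gives m_33 = True.
(¬m_41) alone gives m_41 = False.
(m_43) alone gives m_43 = True.
But (¬m_43) is also a unit clause — contradiction.
Undo m_21 and try m_21 = False.
(m_23) alone gives m_23 = True.
(¬m_13) alone gives m_13 = False.
(¬m_33) alone gives m_33 = False.
(m_31) alone gives m_31 = True.
(¬m_41) alone gives m_41 = False.
(m_43) alone gives m_43 = True.
But (¬m_43) is also a unit clause — contradiction.
Either choice for m_21 ends in contradiction.
Undo m_12 and try m_12 = False.
(m_13) alone gives m_13 = True.
(¬m_23) alone gives m_23 = False.
(¬m_33) alone gives m_33 = False.
(¬m_43) alone gives m_43 = False.
Suppose m_21 = True.
(¬m_31) alone gives m_31 = False.
(m_32) alone gives m_32 = True.
(¬m_41) alone gives m_41 = False.
(m_42) alone gives m_42 = True.
But (¬m_42) is also a unit clause — contradiction.
Undo m_21 and try m_21 = False.
(m_22) alone gives m_22 = True.
(¬m_32) alone gives m_32 = False.
(m_31) alone gives m_31 = True.
(¬m_41) alone gives m_41 = False.
(m_42) alone gives m_42 = True.
But (¬m_42) is also a unit clause — contradiction.
Either choice for m_21 ends in contradiction.
Either choice for m_12 ends in contradiction.
Undo m_11 and try m_11 = True.
(¬m_21) alone gives m_21 = False.
(¬m_31) alone gives m_31 = False.
(¬m_41) alone gives m_41 = False.
Suppose m_22 = True.
(¬m_12) alone gives m_12 = False.
(¬m_32) alone gives m_32 = False.
(m_33) alone gives m_33 = True.
(¬m_42) alone gives m_42 = False.
(m_43) alone gives m_43 = True.
But (¬m_43) is also a unit clause — contradiction.
Undo m_22 and try m_22 = False.
(m_23) alone gives m_23 = True.
(¬m_13) alone gives m_13 = False.
(¬m_33) alone gives m_33 = False.
(m_32) alone gives m_32 = True.
(¬m_12) alone gives m_12 = False.
(¬m_42) alone gives m_42 = False.
(m_43) alone gives m_43 = True.
But (¬m_43) is also a unit clause — contradiction.
Either choice for m_22 ends in contradiction.
Either choice for m_11 ends in contradiction.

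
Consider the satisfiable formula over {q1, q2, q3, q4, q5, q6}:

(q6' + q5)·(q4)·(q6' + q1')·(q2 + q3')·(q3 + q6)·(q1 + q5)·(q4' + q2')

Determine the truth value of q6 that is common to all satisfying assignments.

Suppose q6 = 0.
Unit clause (q4) forces q4 = 1.
Unit clause (q3) forces q3 = 1.
Unit clause (q2) forces q2 = 1.
But (q2') is also a unit clause — contradiction.
So every satisfying assignment has q6 = True.

True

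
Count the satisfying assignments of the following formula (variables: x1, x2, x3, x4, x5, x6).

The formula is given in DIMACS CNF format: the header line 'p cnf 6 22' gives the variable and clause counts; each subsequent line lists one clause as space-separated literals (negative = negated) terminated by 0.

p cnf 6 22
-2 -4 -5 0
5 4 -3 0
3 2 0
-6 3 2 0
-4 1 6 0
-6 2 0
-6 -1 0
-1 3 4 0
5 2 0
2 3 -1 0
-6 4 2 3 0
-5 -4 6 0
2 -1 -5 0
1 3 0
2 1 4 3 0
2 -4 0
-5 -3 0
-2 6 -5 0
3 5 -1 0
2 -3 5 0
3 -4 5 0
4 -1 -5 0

2

There are 2^6 = 64 truth assignments over (x1, x2, x3, x4, x5, x6).
Split on x3. With x3 = True, the clauses containing x3 are satisfied and ¬x3 drops from the rest; 2 of the 2^5 = 32 assignments to the other variables satisfy what remains.
With x3 = False, by the same count on the reduced clause set, 0 assignments work.
(One model: x1=F, x2=T, x3=T, x4=T, x5=F, x6=T.)
Total: 2 + 0 = 2.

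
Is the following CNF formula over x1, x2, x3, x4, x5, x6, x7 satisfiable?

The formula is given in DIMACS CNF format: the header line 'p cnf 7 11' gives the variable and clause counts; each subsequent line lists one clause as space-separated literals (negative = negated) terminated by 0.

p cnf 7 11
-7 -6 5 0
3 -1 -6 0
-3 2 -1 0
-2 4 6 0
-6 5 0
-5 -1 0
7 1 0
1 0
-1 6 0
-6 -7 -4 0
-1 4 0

Unsatisfiable

(x1) alone gives x1 = True.
(¬x5) alone gives x5 = False.
(¬x6) alone gives x6 = False.
But (x6) is also a unit clause — contradiction.
No assignment satisfies every clause.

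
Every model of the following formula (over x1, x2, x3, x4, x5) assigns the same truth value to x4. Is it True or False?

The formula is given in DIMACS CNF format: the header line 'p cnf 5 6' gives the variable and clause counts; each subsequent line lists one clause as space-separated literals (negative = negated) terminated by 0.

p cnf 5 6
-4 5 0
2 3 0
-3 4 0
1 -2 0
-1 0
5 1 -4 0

True

Suppose x4 = False.
(¬x3) alone gives x3 = False.
(x2) alone gives x2 = True.
(x1) alone gives x1 = True.
Now (¬x1) is unsatisfied and unit — conflict.
So every satisfying assignment has x4 = True.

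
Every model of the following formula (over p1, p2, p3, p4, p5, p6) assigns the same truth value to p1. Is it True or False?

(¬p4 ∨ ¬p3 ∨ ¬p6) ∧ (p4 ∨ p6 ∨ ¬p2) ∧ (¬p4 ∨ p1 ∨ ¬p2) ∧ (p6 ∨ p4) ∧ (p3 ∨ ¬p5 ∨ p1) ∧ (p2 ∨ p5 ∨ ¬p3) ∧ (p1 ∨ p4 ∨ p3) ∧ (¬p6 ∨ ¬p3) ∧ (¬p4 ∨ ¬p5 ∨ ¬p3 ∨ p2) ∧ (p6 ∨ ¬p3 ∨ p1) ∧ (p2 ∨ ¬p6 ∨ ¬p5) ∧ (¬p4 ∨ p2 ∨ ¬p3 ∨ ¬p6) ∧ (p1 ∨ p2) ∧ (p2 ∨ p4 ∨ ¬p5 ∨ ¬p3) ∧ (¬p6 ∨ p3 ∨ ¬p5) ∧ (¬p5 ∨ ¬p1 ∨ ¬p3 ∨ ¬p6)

True

Suppose p1 = False.
From the singleton clause (p2), p2 = True.
From the singleton clause (¬p4), p4 = False.
From the singleton clause (p6), p6 = True.
From the singleton clause (p3), p3 = True.
But (¬p3) is also a unit clause — contradiction.
So every satisfying assignment has p1 = True.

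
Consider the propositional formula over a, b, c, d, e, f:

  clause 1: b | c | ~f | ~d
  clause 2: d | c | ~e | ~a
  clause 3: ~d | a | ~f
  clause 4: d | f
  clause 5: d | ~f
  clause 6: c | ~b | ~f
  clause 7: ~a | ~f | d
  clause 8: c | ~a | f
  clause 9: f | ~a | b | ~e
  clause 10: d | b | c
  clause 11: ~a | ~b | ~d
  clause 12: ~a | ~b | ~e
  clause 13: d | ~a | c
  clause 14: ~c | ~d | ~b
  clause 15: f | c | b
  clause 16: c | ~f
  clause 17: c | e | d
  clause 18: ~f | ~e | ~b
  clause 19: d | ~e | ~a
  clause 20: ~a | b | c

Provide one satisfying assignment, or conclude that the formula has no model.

a: 1, b: 0, c: 1, d: 1, e: 0, f: 0

Branch on d: set d = 1.
Branch on a: set a = 1.
The clause (~b) is unit, so b = 0.
The clause (c) is unit, so c = 1.
Branch on f: set f = 0.
The clause (~e) is unit, so e = 0.
All clauses are satisfied.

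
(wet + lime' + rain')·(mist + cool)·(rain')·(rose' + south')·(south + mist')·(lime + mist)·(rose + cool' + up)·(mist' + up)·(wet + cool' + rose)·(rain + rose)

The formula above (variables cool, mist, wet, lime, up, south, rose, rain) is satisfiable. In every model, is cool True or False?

True

Suppose cool = 0.
From the singleton clause (mist), mist = 1.
From the singleton clause (rain'), rain = 0.
From the singleton clause (south), south = 1.
From the singleton clause (rose'), rose = 0.
That conflicts with the unit clause (rose).
So every satisfying assignment has cool = True.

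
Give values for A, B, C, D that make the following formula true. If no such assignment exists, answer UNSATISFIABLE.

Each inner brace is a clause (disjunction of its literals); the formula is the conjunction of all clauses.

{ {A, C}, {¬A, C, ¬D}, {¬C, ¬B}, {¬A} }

A=False, B=False, C=True, D=False

The clause (¬A) is unit, so A = False.
The clause (C) is unit, so C = True.
The clause (¬B) is unit, so B = False.
All clauses hold; D can take either value.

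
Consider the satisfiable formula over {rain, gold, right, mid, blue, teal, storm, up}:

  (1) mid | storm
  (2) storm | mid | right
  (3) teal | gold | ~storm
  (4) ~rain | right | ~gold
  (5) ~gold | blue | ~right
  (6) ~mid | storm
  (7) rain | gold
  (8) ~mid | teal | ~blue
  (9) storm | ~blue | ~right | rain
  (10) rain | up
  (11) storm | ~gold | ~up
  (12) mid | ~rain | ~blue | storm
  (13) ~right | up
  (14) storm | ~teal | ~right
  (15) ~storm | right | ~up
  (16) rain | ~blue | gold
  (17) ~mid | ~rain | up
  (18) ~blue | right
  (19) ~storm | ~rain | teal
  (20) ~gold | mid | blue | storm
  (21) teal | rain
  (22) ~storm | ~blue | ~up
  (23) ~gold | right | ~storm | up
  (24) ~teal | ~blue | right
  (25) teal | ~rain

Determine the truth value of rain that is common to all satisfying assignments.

Suppose rain = 0.
The clause (gold) is unit, so gold = 1.
The clause (up) is unit, so up = 1.
The clause (storm) is unit, so storm = 1.
The clause (right) is unit, so right = 1.
The clause (blue) is unit, so blue = 1.
But (~blue) is also a unit clause — contradiction.
So every satisfying assignment has rain = True.

True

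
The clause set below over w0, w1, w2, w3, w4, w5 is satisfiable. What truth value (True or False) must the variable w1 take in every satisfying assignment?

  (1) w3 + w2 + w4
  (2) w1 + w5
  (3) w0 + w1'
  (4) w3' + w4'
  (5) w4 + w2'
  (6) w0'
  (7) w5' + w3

False

Suppose w1 = 1.
Unit clause (w0) forces w0 = 1.
But (w0') is also a unit clause — contradiction.
So every satisfying assignment has w1 = False.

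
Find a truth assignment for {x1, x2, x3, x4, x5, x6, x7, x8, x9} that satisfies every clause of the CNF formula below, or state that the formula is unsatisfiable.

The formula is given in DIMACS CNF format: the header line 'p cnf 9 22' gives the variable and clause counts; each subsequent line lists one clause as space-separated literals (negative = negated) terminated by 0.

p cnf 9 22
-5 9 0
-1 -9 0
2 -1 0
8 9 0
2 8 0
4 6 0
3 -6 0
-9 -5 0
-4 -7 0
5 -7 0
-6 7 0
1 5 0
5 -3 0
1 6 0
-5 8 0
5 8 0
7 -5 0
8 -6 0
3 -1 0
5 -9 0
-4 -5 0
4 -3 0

UNSATISFIABLE

Try x5 = False.
From the singleton clause (¬x7), x7 = False.
From the singleton clause (¬x6), x6 = False.
From the singleton clause (x4), x4 = True.
From the singleton clause (x1), x1 = True.
From the singleton clause (¬x9), x9 = False.
From the singleton clause (x2), x2 = True.
From the singleton clause (x8), x8 = True.
From the singleton clause (¬x3), x3 = False.
But (x3) is also a unit clause — contradiction.
So x5 must be the other value — set x5 = True.
From the singleton clause (x9), x9 = True.
But (¬x9) is also a unit clause — contradiction.
Both values of x5 lead to a conflict.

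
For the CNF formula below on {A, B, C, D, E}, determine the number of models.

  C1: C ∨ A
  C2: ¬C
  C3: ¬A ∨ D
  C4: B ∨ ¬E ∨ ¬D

3

There are 2^5 = 32 truth assignments over (A, B, C, D, E).
Split on B. With B = True, the clauses containing B are satisfied and ¬B drops from the rest; 2 of the 2^4 = 16 assignments to the other variables satisfy what remains.
With B = False, by the same count on the reduced clause set, 1 assignment works.
(One model: A=T, B=F, C=F, D=T, E=F.)
Total: 2 + 1 = 3.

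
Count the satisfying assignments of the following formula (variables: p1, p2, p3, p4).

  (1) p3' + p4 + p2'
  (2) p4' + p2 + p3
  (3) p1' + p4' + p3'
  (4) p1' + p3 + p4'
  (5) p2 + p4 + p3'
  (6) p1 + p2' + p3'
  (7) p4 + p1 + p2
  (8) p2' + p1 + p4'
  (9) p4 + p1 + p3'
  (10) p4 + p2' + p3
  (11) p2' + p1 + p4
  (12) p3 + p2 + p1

There are 2^4 = 16 truth assignments over (p1, p2, p3, p4).
Check each against the 12 clauses (columns in the order p1, p2, p3, p4):
  F F F F  ✗ fails (p4 + p1 + p2)
  F F F T  ✗ fails (p4' + p2 + p3)
  F F T F  ✗ fails (p2 + p4 + p3')
  F F T T  ✓ satisfies all
  F T F F  ✗ fails (p4 + p2' + p3)
  F T F T  ✗ fails (p2' + p1 + p4')
  F T T F  ✗ fails (p3' + p4 + p2')
  F T T T  ✗ fails (p1 + p2' + p3')
  T F F F  ✓ satisfies all
  T F F T  ✗ fails (p4' + p2 + p3)
  T F T F  ✗ fails (p2 + p4 + p3')
  T F T T  ✗ fails (p1' + p4' + p3')
  T T F F  ✗ fails (p4 + p2' + p3)
  T T F T  ✗ fails (p1' + p3 + p4')
  T T T F  ✗ fails (p3' + p4 + p2')
  T T T T  ✗ fails (p1' + p4' + p3')
2 of the 16 rows are models.

2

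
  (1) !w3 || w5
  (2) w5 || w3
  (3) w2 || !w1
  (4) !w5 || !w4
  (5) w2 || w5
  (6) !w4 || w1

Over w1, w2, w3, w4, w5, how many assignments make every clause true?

6

There are 2^5 = 32 truth assignments over (w1, w2, w3, w4, w5).
Split on w4. With w4 = true, the clauses containing w4 are satisfied and !w4 drops from the rest; 0 of the 2^4 = 16 assignments to the other variables satisfy what remains.
With w4 = false, by the same count on the reduced clause set, 6 assignments work.
Total: 0 + 6 = 6.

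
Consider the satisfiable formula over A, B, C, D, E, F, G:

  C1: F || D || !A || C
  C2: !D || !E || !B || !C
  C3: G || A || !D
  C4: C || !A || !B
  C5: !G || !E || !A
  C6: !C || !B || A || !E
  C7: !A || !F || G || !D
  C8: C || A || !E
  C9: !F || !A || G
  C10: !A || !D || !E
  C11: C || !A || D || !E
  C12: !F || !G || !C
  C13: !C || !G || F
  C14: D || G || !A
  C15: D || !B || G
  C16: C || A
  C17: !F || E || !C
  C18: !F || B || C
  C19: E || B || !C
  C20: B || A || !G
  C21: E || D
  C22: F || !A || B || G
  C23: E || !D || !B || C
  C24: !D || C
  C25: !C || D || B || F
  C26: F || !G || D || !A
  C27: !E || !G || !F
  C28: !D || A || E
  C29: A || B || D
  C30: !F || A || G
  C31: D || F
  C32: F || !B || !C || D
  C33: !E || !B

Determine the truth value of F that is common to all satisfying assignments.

Suppose F = true.
Case A = false:
(C) alone gives C = true.
(!G) alone gives G = false.
But (G) is also a unit clause — contradiction.
Undo A and try A = true.
(G) alone gives G = true.
(!E) alone gives E = false.
(!C) alone gives C = false.
(!B) alone gives B = false.
But (B) is also a unit clause — contradiction.
Both values of A lead to a conflict.
So every satisfying assignment has F = False.

False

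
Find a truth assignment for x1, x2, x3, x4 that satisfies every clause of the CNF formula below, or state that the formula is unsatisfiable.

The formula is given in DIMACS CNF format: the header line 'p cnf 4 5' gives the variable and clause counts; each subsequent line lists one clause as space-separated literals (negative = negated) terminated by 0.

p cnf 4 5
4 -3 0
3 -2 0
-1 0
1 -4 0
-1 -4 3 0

Unit clause (¬x1) forces x1 = False.
Unit clause (¬x4) forces x4 = False.
Unit clause (¬x3) forces x3 = False.
Unit clause (¬x2) forces x2 = False.
All clauses are satisfied.

x1 ↦ False,  x2 ↦ False,  x3 ↦ False,  x4 ↦ False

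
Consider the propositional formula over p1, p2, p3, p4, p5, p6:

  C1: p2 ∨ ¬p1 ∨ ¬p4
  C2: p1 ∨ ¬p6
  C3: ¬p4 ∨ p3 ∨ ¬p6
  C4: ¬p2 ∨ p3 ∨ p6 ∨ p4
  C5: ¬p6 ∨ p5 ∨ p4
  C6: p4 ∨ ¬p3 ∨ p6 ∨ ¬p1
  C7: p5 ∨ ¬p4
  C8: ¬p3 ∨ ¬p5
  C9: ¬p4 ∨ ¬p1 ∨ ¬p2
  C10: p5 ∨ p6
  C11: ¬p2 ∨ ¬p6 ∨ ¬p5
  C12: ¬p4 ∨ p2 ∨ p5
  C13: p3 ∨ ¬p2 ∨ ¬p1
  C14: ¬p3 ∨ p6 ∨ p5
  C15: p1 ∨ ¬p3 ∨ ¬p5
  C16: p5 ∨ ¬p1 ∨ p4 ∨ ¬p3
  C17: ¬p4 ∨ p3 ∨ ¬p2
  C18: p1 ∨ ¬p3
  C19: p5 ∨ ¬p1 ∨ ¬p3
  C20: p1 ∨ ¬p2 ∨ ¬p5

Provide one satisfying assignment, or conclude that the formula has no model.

p1 ↦ True,  p2 ↦ False,  p3 ↦ False,  p4 ↦ False,  p5 ↦ True,  p6 ↦ True

Suppose p1 = True.
Suppose p2 = False.
From the singleton clause (¬p4), p4 = False.
Suppose p6 = True.
From the singleton clause (p5), p5 = True.
From the singleton clause (¬p3), p3 = False.
All clauses are satisfied.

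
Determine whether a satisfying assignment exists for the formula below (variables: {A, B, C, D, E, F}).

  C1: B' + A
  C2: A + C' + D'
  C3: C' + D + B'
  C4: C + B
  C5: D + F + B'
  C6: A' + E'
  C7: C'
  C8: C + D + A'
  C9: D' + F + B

Satisfiable

The clause (C') is unit, so C = 0.
The clause (B) is unit, so B = 1.
The clause (A) is unit, so A = 1.
The clause (E') is unit, so E = 0.
The clause (D) is unit, so D = 1.
Every clause is now satisfied; F is unconstrained.
A satisfying assignment: A: 1; B: 1; C: 0; D: 1; E: 0; F: 0.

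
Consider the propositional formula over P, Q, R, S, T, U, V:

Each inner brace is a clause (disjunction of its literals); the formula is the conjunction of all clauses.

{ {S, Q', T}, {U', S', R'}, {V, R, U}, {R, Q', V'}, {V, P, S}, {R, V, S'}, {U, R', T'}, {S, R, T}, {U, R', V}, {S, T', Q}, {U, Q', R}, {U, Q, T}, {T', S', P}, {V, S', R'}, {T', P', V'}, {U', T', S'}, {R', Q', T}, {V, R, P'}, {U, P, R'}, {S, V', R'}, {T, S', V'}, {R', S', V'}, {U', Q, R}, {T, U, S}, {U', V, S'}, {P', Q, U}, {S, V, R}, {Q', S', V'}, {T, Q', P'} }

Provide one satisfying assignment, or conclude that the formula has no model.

Suppose S = 0.
Suppose Q = 0.
(T') alone gives T = 0.
(R) alone gives R = 1.
(U) alone gives U = 1.
(V') alone gives V = 0.
(P) alone gives P = 1.
All clauses are satisfied.

P: 1; Q: 0; R: 1; S: 0; T: 0; U: 1; V: 0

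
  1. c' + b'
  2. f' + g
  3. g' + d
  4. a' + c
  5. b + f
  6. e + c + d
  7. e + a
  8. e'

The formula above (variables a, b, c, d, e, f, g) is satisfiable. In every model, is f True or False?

True

Suppose f = 0.
From the singleton clause (b), b = 1.
From the singleton clause (c'), c = 0.
From the singleton clause (a'), a = 0.
From the singleton clause (e), e = 1.
That conflicts with the unit clause (e').
So every satisfying assignment has f = True.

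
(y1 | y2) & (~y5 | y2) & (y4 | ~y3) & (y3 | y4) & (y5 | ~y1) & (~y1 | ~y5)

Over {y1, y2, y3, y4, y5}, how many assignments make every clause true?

There are 2^5 = 32 truth assignments over (y1, y2, y3, y4, y5).
Split on y1. With y1 = 1, the clauses containing y1 are satisfied and ~y1 drops from the rest; 0 of the 2^4 = 16 assignments to the other variables satisfy what remains.
With y1 = 0, by the same count on the reduced clause set, 4 assignments work.
Total: 0 + 4 = 4.

4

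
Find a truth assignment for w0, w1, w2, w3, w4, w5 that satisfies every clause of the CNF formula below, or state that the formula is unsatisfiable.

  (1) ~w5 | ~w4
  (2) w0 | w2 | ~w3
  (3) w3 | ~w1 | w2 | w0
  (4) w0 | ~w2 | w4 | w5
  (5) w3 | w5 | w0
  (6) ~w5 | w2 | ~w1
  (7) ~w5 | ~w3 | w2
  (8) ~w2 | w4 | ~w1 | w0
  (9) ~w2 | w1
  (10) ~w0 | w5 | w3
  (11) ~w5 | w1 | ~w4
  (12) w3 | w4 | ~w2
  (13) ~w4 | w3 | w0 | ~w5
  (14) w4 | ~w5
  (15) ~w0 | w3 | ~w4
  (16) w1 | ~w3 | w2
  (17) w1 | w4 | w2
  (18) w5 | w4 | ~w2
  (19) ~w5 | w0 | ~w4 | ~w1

w0: 1, w1: 1, w2: 0, w3: 1, w4: 1, w5: 0

Branch on w5: set w5 = 0.
Branch on w3: set w3 = 1.
Branch on w0: set w0 = 1.
Branch on w2: set w2 = 0.
From the singleton clause (w1), w1 = 1.
All clauses hold; w4 can take either value.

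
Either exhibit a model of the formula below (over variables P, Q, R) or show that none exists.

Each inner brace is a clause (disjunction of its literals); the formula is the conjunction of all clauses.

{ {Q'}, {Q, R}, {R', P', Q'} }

P ↦ 0, Q ↦ 0, R ↦ 1

Unit clause (Q') forces Q = 0.
Unit clause (R) forces R = 1.
No clause remains; P is free.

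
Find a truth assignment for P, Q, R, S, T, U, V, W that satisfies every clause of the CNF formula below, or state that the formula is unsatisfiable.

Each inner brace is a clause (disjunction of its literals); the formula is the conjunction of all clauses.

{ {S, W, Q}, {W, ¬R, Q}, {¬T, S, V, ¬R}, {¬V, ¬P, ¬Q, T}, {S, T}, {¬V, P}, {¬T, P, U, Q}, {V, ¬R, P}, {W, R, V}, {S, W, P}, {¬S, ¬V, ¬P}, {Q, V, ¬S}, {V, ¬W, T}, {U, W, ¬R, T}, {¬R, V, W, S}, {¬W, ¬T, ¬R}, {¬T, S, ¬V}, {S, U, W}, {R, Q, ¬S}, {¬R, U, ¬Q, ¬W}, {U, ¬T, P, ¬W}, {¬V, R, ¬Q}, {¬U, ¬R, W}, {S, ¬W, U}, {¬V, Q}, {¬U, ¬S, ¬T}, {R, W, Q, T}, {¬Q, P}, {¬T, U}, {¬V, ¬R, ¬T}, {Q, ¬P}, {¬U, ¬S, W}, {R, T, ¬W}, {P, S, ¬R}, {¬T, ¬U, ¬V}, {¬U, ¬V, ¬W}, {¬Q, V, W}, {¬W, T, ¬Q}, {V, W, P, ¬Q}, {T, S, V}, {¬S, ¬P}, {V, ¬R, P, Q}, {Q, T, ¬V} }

P=True,  Q=True,  R=False,  S=False,  T=True,  U=True,  V=False,  W=True

Case S = False:
From the singleton clause (T), T = True.
From the singleton clause (¬V), V = False.
From the singleton clause (¬R), R = False.
From the singleton clause (W), W = True.
From the singleton clause (U), U = True.
Case Q = True:
From the singleton clause (P), P = True.
This assignment satisfies each clause.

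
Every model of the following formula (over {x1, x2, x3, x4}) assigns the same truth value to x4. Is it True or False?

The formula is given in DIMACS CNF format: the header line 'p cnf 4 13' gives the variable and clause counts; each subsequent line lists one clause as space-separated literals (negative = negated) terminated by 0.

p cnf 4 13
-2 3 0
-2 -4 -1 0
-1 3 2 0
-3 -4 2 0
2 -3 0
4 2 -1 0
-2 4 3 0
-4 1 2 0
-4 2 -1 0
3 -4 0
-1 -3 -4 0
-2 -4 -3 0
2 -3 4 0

Suppose x4 = True.
Unit clause (x3) forces x3 = True.
Unit clause (x2) forces x2 = True.
That conflicts with the unit clause (¬x2).
So every satisfying assignment has x4 = False.

False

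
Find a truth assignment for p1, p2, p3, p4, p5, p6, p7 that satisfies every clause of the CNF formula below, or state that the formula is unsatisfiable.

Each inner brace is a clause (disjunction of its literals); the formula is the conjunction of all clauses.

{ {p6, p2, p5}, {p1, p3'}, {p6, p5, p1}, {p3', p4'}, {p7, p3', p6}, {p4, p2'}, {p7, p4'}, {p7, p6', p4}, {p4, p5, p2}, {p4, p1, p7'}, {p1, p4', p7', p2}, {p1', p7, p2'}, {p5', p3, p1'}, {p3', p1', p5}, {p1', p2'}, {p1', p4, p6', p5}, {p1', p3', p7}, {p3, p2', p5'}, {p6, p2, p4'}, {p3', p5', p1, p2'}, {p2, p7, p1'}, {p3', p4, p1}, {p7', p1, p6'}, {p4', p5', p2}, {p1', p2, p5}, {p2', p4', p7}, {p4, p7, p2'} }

Try p1 = 1.
The clause (p2') is unit, so p2 = 0.
The clause (p7) is unit, so p7 = 1.
The clause (p5) is unit, so p5 = 1.
The clause (p3) is unit, so p3 = 1.
The clause (p4') is unit, so p4 = 0.
No clause remains; p6 is free.

p1=1; p2=0; p3=1; p4=0; p5=1; p6=1; p7=1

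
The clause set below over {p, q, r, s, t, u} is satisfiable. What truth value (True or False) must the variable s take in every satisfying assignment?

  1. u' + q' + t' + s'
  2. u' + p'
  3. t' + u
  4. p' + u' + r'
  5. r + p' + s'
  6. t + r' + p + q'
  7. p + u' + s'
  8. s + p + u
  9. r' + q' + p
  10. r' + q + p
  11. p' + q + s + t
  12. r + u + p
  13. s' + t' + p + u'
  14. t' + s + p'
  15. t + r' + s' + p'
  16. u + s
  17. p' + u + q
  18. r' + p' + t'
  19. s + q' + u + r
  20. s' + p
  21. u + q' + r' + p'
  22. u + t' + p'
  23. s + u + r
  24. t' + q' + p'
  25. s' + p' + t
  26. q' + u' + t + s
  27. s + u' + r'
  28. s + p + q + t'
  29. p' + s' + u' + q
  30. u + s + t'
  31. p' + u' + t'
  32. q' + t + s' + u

False

Suppose s = 1.
(p) alone gives p = 1.
(u') alone gives u = 0.
(t') alone gives t = 0.
Now (t) is unsatisfied and unit — conflict.
So every satisfying assignment has s = False.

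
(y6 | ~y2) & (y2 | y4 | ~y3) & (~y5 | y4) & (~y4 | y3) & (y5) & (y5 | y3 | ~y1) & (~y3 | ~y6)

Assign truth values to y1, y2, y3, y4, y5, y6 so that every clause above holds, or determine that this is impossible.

Unit clause (y5) forces y5 = 1.
Unit clause (y4) forces y4 = 1.
Unit clause (y3) forces y3 = 1.
Unit clause (~y6) forces y6 = 0.
Unit clause (~y2) forces y2 = 0.
All clauses hold; y1 can take either value.

y1=1, y2=0, y3=1, y4=1, y5=1, y6=0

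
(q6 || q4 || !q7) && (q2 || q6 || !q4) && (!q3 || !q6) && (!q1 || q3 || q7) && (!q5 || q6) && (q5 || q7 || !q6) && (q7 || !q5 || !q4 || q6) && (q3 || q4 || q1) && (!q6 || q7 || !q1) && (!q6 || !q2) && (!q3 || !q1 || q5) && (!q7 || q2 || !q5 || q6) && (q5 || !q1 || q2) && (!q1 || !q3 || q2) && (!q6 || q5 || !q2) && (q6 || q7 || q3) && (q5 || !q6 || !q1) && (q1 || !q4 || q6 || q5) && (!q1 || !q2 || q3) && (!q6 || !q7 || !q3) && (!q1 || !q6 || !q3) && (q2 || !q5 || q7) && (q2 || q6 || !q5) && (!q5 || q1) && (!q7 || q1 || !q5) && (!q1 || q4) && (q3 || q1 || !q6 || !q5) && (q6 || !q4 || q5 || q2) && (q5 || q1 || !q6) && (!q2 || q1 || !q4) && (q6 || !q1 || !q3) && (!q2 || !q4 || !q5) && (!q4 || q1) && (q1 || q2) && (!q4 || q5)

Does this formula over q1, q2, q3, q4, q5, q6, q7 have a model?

Suppose q3 = true.
The clause (!q6) is unit, so q6 = false.
The clause (!q5) is unit, so q5 = false.
The clause (!q1) is unit, so q1 = false.
The clause (!q4) is unit, so q4 = false.
The clause (!q7) is unit, so q7 = false.
The clause (q2) is unit, so q2 = true.
This assignment satisfies each clause.
A satisfying assignment: q1 ↦ false; q2 ↦ true; q3 ↦ true; q4 ↦ false; q5 ↦ false; q6 ↦ false; q7 ↦ false.

Yes, satisfiable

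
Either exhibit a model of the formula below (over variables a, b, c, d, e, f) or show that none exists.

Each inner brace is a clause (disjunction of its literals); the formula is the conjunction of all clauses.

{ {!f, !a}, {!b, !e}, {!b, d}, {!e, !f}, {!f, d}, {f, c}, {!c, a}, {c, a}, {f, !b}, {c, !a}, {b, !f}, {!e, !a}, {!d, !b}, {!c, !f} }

Case f = false:
Unit clause (c) forces c = true.
Unit clause (a) forces a = true.
Unit clause (!b) forces b = false.
Unit clause (!e) forces e = false.
No clause remains; d is free.

a=true; b=false; c=true; d=false; e=false; f=false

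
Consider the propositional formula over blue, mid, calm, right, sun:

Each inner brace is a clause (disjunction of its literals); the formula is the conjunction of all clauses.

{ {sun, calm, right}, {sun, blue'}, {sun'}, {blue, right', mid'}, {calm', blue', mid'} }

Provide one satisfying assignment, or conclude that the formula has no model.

blue: 0,  mid: 1,  calm: 1,  right: 0,  sun: 0

From the singleton clause (sun'), sun = 0.
From the singleton clause (blue'), blue = 0.
Suppose calm = 1.
Suppose right = 0.
All clauses hold; mid can take either value.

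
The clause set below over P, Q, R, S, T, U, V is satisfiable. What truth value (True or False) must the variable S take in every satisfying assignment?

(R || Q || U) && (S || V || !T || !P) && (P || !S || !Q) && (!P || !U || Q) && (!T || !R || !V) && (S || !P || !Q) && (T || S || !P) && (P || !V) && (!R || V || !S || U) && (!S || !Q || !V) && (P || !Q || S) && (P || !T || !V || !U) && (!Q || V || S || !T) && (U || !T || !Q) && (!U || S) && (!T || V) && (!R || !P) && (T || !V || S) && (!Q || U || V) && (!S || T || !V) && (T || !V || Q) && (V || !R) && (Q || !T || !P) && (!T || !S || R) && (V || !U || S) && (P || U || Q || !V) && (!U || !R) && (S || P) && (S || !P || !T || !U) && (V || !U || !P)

Suppose S = false.
Unit clause (!U) forces U = false.
Unit clause (P) forces P = true.
Unit clause (!Q) forces Q = false.
Unit clause (R) forces R = true.
But (!R) is also a unit clause — contradiction.
So every satisfying assignment has S = True.

True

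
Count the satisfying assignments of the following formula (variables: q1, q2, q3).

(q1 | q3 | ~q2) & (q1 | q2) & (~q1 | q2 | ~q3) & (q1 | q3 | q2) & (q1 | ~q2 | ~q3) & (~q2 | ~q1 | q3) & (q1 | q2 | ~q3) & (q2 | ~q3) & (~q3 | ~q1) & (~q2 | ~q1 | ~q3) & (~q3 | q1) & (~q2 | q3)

There are 2^3 = 8 truth assignments over (q1, q2, q3).
Split on q2. With q2 = 1, the clauses containing q2 are satisfied and ~q2 drops from the rest; 0 of the 2^2 = 4 assignments to the other variables satisfy what remains.
With q2 = 0, by the same count on the reduced clause set, 1 assignment works.
(One model: q1=T, q2=F, q3=F.)
Total: 0 + 1 = 1.

1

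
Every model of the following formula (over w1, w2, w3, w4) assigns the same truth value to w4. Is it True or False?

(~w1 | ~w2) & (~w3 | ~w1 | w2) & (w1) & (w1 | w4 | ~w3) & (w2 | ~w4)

False

Suppose w4 = 1.
Unit clause (w1) forces w1 = 1.
Unit clause (~w2) forces w2 = 0.
That conflicts with the unit clause (w2).
So every satisfying assignment has w4 = False.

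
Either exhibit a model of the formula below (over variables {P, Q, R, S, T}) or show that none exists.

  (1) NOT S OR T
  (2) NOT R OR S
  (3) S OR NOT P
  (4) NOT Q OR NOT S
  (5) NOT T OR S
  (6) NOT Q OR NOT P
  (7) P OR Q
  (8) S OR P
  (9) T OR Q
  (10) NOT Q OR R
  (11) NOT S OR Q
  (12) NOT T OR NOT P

Case S = false:
The clause (NOT R) is unit, so R = false.
The clause (NOT P) is unit, so P = false.
That conflicts with the unit clause (P).
That branch fails; take S = true instead.
The clause (T) is unit, so T = true.
The clause (NOT Q) is unit, so Q = false.
That conflicts with the unit clause (Q).
Either choice for S ends in contradiction.

UNSATISFIABLE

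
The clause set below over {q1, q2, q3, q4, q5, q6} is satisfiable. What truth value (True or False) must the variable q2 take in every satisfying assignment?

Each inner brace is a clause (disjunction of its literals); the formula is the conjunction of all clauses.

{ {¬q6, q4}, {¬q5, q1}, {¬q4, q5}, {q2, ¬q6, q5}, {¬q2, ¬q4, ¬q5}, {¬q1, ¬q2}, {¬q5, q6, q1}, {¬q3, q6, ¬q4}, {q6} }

False

Suppose q2 = True.
From the singleton clause (¬q1), q1 = False.
From the singleton clause (¬q5), q5 = False.
From the singleton clause (¬q4), q4 = False.
From the singleton clause (¬q6), q6 = False.
Now (q6) is unsatisfied and unit — conflict.
So every satisfying assignment has q2 = False.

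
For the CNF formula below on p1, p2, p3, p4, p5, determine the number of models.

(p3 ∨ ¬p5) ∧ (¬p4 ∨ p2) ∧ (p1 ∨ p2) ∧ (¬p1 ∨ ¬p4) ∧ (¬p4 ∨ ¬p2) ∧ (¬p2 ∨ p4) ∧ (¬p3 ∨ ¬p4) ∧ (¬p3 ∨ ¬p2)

3

There are 2^5 = 32 truth assignments over (p1, p2, p3, p4, p5).
Split on p1. With p1 = True, the clauses containing p1 are satisfied and ¬p1 drops from the rest; 3 of the 2^4 = 16 assignments to the other variables satisfy what remains.
With p1 = False, by the same count on the reduced clause set, 0 assignments work.
(One model: p1=T, p2=F, p3=F, p4=F, p5=F.)
Total: 3 + 0 = 3.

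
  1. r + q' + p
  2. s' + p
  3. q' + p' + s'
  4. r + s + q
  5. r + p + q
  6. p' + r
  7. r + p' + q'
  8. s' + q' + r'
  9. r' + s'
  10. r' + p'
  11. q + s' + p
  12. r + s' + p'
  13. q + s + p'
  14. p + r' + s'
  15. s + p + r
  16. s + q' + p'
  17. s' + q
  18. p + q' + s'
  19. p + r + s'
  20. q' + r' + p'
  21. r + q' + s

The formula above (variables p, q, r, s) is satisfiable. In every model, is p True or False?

False

Suppose p = 1.
(r) alone gives r = 1.
That conflicts with the unit clause (r').
So every satisfying assignment has p = False.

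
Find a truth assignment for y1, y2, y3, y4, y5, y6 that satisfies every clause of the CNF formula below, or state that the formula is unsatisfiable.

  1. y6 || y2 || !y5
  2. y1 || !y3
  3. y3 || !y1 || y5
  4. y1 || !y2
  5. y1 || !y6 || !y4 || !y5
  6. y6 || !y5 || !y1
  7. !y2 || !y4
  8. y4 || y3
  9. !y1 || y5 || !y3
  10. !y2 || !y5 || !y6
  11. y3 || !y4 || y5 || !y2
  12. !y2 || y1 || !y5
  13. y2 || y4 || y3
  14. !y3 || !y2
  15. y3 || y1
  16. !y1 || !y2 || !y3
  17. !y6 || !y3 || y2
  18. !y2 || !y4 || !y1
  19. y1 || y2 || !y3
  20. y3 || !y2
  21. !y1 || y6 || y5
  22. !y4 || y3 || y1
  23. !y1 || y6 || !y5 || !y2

y1 ↦ true, y2 ↦ false, y3 ↦ false, y4 ↦ true, y5 ↦ true, y6 ↦ true

Branch on y1: set y1 = true.
Branch on y3: set y3 = false.
Unit clause (y5) forces y5 = true.
Unit clause (y6) forces y6 = true.
Unit clause (y4) forces y4 = true.
Unit clause (!y2) forces y2 = false.
Every clause now holds.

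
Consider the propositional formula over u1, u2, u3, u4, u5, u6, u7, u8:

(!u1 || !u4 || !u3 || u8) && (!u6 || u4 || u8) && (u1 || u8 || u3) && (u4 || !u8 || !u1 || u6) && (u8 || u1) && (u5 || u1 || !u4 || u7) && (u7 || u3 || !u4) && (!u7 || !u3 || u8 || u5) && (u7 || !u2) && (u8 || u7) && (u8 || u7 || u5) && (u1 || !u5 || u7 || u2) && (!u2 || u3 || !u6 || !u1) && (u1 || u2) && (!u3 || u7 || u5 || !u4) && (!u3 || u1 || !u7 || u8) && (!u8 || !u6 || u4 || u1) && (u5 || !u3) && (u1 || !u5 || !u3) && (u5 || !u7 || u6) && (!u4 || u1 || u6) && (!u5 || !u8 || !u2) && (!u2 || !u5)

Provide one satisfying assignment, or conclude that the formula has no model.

u1=true,  u2=false,  u3=false,  u4=false,  u5=true,  u6=true,  u7=false,  u8=true

Try u8 = true.
Try u7 = false.
The clause (!u2) is unit, so u2 = false.
The clause (u1) is unit, so u1 = true.
Try u4 = false.
The clause (u6) is unit, so u6 = true.
Try u5 = true.
No clause remains; u3 is free.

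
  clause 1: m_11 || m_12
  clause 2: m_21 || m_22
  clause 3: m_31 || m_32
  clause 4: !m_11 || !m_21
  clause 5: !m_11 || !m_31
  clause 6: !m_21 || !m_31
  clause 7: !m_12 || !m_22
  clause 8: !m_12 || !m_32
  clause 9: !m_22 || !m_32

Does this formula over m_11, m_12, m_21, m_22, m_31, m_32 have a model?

No, unsatisfiable

Branch on m_11: set m_11 = true.
From the singleton clause (!m_21), m_21 = false.
From the singleton clause (m_22), m_22 = true.
From the singleton clause (!m_31), m_31 = false.
From the singleton clause (m_32), m_32 = true.
Now (!m_32) is unsatisfied and unit — conflict.
That branch fails; take m_11 = false instead.
From the singleton clause (m_12), m_12 = true.
From the singleton clause (!m_22), m_22 = false.
From the singleton clause (m_21), m_21 = true.
From the singleton clause (!m_31), m_31 = false.
From the singleton clause (m_32), m_32 = true.
Now (!m_32) is unsatisfied and unit — conflict.
Either choice for m_11 ends in contradiction.
No assignment satisfies every clause.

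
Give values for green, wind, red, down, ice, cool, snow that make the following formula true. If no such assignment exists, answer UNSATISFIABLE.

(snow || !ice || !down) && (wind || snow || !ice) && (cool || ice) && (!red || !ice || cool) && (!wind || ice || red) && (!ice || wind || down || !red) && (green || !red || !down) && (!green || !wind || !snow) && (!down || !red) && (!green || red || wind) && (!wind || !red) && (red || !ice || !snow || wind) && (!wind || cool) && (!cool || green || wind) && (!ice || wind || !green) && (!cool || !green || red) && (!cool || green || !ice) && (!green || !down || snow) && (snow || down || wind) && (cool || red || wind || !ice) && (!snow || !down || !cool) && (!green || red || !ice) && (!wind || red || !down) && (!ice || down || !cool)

green=true, wind=false, red=true, down=false, ice=false, cool=true, snow=true

Try cool = true.
Try down = false.
(!ice) alone gives ice = false.
Try wind = false.
(green) alone gives green = true.
(red) alone gives red = true.
(snow) alone gives snow = true.
This assignment satisfies each clause.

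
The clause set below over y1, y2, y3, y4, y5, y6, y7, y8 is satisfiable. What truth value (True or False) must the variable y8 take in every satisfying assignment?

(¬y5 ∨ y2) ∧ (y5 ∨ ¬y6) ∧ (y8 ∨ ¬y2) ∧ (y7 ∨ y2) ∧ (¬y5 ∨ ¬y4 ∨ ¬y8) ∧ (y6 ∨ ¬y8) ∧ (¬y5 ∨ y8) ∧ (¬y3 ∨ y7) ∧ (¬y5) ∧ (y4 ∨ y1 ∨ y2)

False

Suppose y8 = True.
The clause (y6) is unit, so y6 = True.
The clause (y5) is unit, so y5 = True.
Now (¬y5) is unsatisfied and unit — conflict.
So every satisfying assignment has y8 = False.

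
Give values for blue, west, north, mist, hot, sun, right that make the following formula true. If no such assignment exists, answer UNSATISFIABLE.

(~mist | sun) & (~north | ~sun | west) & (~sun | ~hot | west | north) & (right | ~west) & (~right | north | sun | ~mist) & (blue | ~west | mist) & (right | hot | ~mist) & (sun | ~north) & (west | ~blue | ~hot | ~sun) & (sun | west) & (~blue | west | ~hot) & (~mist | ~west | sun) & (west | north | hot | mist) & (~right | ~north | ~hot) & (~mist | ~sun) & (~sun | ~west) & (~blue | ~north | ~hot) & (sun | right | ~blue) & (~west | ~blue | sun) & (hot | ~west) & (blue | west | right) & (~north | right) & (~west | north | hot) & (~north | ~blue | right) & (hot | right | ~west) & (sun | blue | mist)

Branch on mist: set mist = 0.
Branch on right: set right = 1.
Branch on blue: set blue = 1.
Branch on sun: set sun = 1.
From the singleton clause (~west), west = 0.
From the singleton clause (~north), north = 0.
From the singleton clause (~hot), hot = 0.
That conflicts with the unit clause (hot).
That branch fails; take sun = 0 instead.
From the singleton clause (~north), north = 0.
From the singleton clause (west), west = 1.
That conflicts with the unit clause (~west).
Neither sun = 1 nor sun = 0 works.
That branch fails; take blue = 0 instead.
From the singleton clause (~west), west = 0.
From the singleton clause (sun), sun = 1.
From the singleton clause (~north), north = 0.
From the singleton clause (~hot), hot = 0.
That conflicts with the unit clause (hot).
Neither blue = 1 nor blue = 0 works.
That branch fails; take right = 0 instead.
From the singleton clause (~west), west = 0.
From the singleton clause (sun), sun = 1.
From the singleton clause (~north), north = 0.
From the singleton clause (~hot), hot = 0.
That conflicts with the unit clause (hot).
Neither right = 1 nor right = 0 works.
That branch fails; take mist = 1 instead.
From the singleton clause (sun), sun = 1.
That conflicts with the unit clause (~sun).
Neither mist = 1 nor mist = 0 works.

UNSATISFIABLE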